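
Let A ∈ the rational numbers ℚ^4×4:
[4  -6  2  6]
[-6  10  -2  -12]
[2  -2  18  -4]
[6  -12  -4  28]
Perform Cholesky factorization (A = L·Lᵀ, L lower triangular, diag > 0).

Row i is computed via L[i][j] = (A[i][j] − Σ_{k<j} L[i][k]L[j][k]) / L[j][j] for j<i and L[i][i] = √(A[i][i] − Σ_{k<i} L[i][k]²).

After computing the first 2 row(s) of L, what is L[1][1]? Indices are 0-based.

L[1][1] = 1

Step 1: L[0][0] = √(4) = 2.
  L[1][0] = (-6) / L[0][0] = -3.
Step 2: L[1][1] = √(1) = 1.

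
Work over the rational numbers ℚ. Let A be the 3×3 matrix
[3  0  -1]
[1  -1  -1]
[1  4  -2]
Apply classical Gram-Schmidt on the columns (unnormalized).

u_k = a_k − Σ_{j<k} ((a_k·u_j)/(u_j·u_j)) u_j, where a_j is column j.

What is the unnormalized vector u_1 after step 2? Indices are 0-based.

Step 1: u_0 = a_0 = (3, 1, 1).
Step 2: u_1 = a_1 − (3/11)·u_0 = (-9/11, -14/11, 41/11).

u_1 = (-9/11, -14/11, 41/11)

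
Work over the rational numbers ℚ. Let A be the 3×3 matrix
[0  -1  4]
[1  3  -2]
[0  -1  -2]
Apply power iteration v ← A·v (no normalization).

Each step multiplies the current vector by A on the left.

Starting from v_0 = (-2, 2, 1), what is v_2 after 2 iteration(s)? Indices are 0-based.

v_0 = (-2, 2, 1).
v_1 = A·v_0 = (2, 2, -4).
v_2 = A·v_1 = (-18, 16, 6).

v_2 = (-18, 16, 6)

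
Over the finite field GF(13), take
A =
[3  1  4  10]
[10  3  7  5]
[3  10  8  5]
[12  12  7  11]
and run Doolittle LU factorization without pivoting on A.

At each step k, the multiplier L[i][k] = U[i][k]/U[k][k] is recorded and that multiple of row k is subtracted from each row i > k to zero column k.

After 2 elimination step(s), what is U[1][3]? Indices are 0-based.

Step 1: pivot at (0,0) is 3.
  row1 ← row1 − (12)·row0  ⇒  L[1][0]=12, U row1=(0, 4, 11, 2)
  row2 ← row2 − (1)·row0  ⇒  L[2][0]=1, U row2=(0, 9, 4, 8)
  row3 ← row3 − (4)·row0  ⇒  L[3][0]=4, U row3=(0, 8, 4, 10)
Step 2: pivot at (1,1) is 4.
  row2 ← row2 − (12)·row1  ⇒  L[2][1]=12, U row2=(0, 0, 2, 10)
  row3 ← row3 − (2)·row1  ⇒  L[3][1]=2, U row3=(0, 0, 8, 6)

U[1][3] = 2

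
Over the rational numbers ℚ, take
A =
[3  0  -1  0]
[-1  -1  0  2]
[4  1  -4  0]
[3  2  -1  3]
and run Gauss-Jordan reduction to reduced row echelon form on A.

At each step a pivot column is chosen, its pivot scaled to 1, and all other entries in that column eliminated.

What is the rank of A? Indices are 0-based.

rank = 4

step 1: normalize row 0 (÷3) = (1, 0, -1/3, 0)
  row 1: subtract -1×row0 = (0, -1, -1/3, 2)
  row 2: subtract 4×row0 = (0, 1, -8/3, 0)
  row 3: subtract 3×row0 = (0, 2, 0, 3)
step 2: normalize row 1 (÷-1) = (0, 1, 1/3, -2)
  row 2: subtract 1×row1 = (0, 0, -3, 2)
  row 3: subtract 2×row1 = (0, 0, -2/3, 7)
step 3: normalize row 2 (÷-3) = (0, 0, 1, -2/3)
  row 0: subtract -1/3×row2 = (1, 0, 0, -2/9)
  row 1: subtract 1/3×row2 = (0, 1, 0, -16/9)
  row 3: subtract -2/3×row2 = (0, 0, 0, 59/9)
step 4: normalize row 3 (÷59/9) = (0, 0, 0, 1)
  row 0: subtract -2/9×row3 = (1, 0, 0, 0)
  row 1: subtract -16/9×row3 = (0, 1, 0, 0)
  row 2: subtract -2/3×row3 = (0, 0, 1, 0)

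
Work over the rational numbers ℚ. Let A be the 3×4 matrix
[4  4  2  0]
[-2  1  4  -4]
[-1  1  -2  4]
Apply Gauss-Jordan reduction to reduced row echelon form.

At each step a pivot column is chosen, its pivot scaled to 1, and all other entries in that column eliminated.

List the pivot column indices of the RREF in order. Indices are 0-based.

pivot columns: 0, 1, 2

step 1: normalize row 0 (÷4) = (1, 1, 1/2, 0)
  row 1: subtract -2×row0 = (0, 3, 5, -4)
  row 2: subtract -1×row0 = (0, 2, -3/2, 4)
step 2: normalize row 1 (÷3) = (0, 1, 5/3, -4/3)
  row 0: subtract 1×row1 = (1, 0, -7/6, 4/3)
  row 2: subtract 2×row1 = (0, 0, -29/6, 20/3)
step 3: normalize row 2 (÷-29/6) = (0, 0, 1, -40/29)
  row 0: subtract -7/6×row2 = (1, 0, 0, -8/29)
  row 1: subtract 5/3×row2 = (0, 1, 0, 28/29)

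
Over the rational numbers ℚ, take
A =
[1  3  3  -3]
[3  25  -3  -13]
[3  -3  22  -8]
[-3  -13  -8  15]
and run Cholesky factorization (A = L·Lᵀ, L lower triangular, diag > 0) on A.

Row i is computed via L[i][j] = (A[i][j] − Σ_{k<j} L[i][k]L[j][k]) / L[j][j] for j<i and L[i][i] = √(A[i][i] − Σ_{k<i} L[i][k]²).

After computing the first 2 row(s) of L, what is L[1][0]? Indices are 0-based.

Step 1: L[0][0] = √(1) = 1.
  L[1][0] = (3) / L[0][0] = 3.
Step 2: L[1][1] = √(16) = 4.

L[1][0] = 3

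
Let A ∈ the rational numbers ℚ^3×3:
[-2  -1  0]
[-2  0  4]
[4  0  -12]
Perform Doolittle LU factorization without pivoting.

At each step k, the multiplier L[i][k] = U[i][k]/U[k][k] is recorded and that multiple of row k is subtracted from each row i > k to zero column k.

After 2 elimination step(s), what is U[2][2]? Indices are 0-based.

k=0: U[0][0]=-2
  eliminate (1,0): mult=1, new row 1: (0, 1, 4); set L[1][0]=1
  eliminate (2,0): mult=-2, new row 2: (0, -2, -12); set L[2][0]=-2
k=1: U[1][1]=1
  eliminate (2,1): mult=-2, new row 2: (0, 0, -4); set L[2][1]=-2

U[2][2] = -4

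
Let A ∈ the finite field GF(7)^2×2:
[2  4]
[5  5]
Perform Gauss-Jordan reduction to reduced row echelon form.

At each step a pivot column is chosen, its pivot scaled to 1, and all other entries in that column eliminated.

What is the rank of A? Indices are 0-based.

rank = 2

step 1: normalize row 0 (÷2) = (1, 2)
  row 1: subtract 5×row0 = (0, 2)
step 2: normalize row 1 (÷2) = (0, 1)
  row 0: subtract 2×row1 = (1, 0)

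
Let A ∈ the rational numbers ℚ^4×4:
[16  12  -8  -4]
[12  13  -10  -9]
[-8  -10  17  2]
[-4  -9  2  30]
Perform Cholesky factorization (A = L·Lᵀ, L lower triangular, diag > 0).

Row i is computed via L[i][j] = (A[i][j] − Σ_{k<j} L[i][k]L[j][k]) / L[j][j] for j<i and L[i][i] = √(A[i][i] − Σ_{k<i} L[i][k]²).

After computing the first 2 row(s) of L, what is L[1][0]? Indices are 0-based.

Step 1: L[0][0] = √(16) = 4.
  L[1][0] = (12) / L[0][0] = 3.
Step 2: L[1][1] = √(4) = 2.

L[1][0] = 3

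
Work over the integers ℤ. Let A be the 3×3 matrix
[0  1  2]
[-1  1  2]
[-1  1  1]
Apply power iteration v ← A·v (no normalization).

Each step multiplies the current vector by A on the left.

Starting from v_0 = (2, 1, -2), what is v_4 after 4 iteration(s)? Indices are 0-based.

v_4 = (-11, 7, 9)

v_0 = (2, 1, -2).
v_1 = A·v_0 = (-3, -5, -3).
v_2 = A·v_1 = (-11, -8, -5).
v_3 = A·v_2 = (-18, -7, -2).
v_4 = A·v_3 = (-11, 7, 9).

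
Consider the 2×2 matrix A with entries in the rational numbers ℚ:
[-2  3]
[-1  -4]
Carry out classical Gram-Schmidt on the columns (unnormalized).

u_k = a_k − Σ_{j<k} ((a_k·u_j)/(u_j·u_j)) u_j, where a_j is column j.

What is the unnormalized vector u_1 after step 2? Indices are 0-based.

Step 1: u_0 = a_0 = (-2, -1).
Step 2: u_1 = a_1 − (-2/5)·u_0 = (11/5, -22/5).

u_1 = (11/5, -22/5)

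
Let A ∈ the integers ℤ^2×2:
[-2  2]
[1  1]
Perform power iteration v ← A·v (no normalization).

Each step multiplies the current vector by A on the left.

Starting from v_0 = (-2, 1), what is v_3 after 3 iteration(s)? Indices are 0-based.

v_3 = (38, -9)

v_0 = (-2, 1).
v_1 = A·v_0 = (6, -1).
v_2 = A·v_1 = (-14, 5).
v_3 = A·v_2 = (38, -9).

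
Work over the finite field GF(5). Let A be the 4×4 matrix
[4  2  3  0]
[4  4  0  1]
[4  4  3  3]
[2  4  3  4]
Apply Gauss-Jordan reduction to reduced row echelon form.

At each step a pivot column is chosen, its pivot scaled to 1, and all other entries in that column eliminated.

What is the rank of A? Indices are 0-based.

step 1: normalize row 0 (÷4) = (1, 3, 2, 0)
  row 1: subtract 4×row0 = (0, 2, 2, 1)
  row 2: subtract 4×row0 = (0, 2, 0, 3)
  row 3: subtract 2×row0 = (0, 3, 4, 4)
step 2: normalize row 1 (÷2) = (0, 1, 1, 3)
  row 0: subtract 3×row1 = (1, 0, 4, 1)
  row 2: subtract 2×row1 = (0, 0, 3, 2)
  row 3: subtract 3×row1 = (0, 0, 1, 0)
step 3: normalize row 2 (÷3) = (0, 0, 1, 4)
  row 0: subtract 4×row2 = (1, 0, 0, 0)
  row 1: subtract 1×row2 = (0, 1, 0, 4)
  row 3: subtract 1×row2 = (0, 0, 0, 1)
step 4: normalize row 3 (÷1) = (0, 0, 0, 1)
  row 1: subtract 4×row3 = (0, 1, 0, 0)
  row 2: subtract 4×row3 = (0, 0, 1, 0)

rank = 4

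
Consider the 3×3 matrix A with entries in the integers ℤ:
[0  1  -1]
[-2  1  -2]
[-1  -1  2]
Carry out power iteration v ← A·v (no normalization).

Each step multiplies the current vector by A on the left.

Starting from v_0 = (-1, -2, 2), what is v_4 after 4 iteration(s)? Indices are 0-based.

v_0 = (-1, -2, 2).
v_1 = A·v_0 = (-4, -4, 7).
v_2 = A·v_1 = (-11, -10, 22).
v_3 = A·v_2 = (-32, -32, 65).
v_4 = A·v_3 = (-97, -98, 194).

v_4 = (-97, -98, 194)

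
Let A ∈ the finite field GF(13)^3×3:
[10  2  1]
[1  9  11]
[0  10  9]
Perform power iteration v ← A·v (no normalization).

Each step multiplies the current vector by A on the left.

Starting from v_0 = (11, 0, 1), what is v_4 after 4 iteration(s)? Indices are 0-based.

v_0 = (11, 0, 1).
v_1 = A·v_0 = (7, 9, 9).
v_2 = A·v_1 = (6, 5, 2).
v_3 = A·v_2 = (7, 8, 3).
v_4 = A·v_3 = (11, 8, 3).

v_4 = (11, 8, 3)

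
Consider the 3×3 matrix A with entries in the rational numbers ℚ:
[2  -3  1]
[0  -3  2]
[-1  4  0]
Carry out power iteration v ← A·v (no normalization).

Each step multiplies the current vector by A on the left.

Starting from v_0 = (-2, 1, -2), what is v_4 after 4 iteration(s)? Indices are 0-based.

v_0 = (-2, 1, -2).
v_1 = A·v_0 = (-9, -7, 6).
v_2 = A·v_1 = (9, 33, -19).
v_3 = A·v_2 = (-100, -137, 123).
v_4 = A·v_3 = (334, 657, -448).

v_4 = (334, 657, -448)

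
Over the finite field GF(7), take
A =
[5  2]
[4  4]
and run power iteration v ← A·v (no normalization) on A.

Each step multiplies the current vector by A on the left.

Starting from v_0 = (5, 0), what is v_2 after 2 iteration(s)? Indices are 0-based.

v_0 = (5, 0).
v_1 = A·v_0 = (4, 6).
v_2 = A·v_1 = (4, 5).

v_2 = (4, 5)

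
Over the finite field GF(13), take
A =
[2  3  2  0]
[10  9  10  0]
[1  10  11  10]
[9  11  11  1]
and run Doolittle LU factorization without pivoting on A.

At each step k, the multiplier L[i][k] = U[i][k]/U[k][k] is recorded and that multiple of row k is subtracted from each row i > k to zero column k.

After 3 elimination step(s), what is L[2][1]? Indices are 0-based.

Step 1: pivot at (0,0) is 2.
  row1 ← row1 − (5)·row0  ⇒  L[1][0]=5, U row1=(0, 7, 0, 0)
  row2 ← row2 − (7)·row0  ⇒  L[2][0]=7, U row2=(0, 2, 10, 10)
  row3 ← row3 − (11)·row0  ⇒  L[3][0]=11, U row3=(0, 4, 2, 1)
Step 2: pivot at (1,1) is 7.
  row2 ← row2 − (4)·row1  ⇒  L[2][1]=4, U row2=(0, 0, 10, 10)
  row3 ← row3 − (8)·row1  ⇒  L[3][1]=8, U row3=(0, 0, 2, 1)
Step 3: pivot at (2,2) is 10.
  row3 ← row3 − (8)·row2  ⇒  L[3][2]=8, U row3=(0, 0, 0, 12)

L[2][1] = 4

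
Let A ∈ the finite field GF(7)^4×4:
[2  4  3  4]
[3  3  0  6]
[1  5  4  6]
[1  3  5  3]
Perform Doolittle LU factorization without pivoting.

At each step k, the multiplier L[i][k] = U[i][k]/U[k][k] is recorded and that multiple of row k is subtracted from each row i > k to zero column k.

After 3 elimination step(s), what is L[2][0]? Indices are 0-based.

[col 0] pivot 2
  R1 -= 5*R0 → (0, 4, 6, 0)  (L[1][0] := 5)
  R2 -= 4*R0 → (0, 3, 6, 4)  (L[2][0] := 4)
  R3 -= 4*R0 → (0, 1, 0, 1)  (L[3][0] := 4)
[col 1] pivot 4
  R2 -= 6*R1 → (0, 0, 5, 4)  (L[2][1] := 6)
  R3 -= 2*R1 → (0, 0, 2, 1)  (L[3][1] := 2)
[col 2] pivot 5
  R3 -= 6*R2 → (0, 0, 0, 5)  (L[3][2] := 6)

L[2][0] = 4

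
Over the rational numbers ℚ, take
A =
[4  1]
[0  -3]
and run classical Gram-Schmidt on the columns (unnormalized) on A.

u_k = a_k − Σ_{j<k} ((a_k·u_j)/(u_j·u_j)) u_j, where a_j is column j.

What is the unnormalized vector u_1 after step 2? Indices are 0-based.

u_1 = (0, -3)

Step 1: u_0 = a_0 = (4, 0).
Step 2: u_1 = a_1 − (1/4)·u_0 = (0, -3).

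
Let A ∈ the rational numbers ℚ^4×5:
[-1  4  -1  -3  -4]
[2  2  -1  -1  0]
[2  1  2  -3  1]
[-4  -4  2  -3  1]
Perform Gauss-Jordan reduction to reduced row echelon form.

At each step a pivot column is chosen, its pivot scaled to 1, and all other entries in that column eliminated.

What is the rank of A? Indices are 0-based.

pivot(0,0)=-1: scale R0 → (1, -4, 1, 3, 4)
  clear (1,0): R1 −= (2)R0 → (0, 10, -3, -7, -8)
  clear (2,0): R2 −= (2)R0 → (0, 9, 0, -9, -7)
  clear (3,0): R3 −= (-4)R0 → (0, -20, 6, 9, 17)
pivot(1,1)=10: scale R1 → (0, 1, -3/10, -7/10, -4/5)
  clear (0,1): R0 −= (-4)R1 → (1, 0, -1/5, 1/5, 4/5)
  clear (2,1): R2 −= (9)R1 → (0, 0, 27/10, -27/10, 1/5)
  clear (3,1): R3 −= (-20)R1 → (0, 0, 0, -5, 1)
pivot(2,2)=27/10: scale R2 → (0, 0, 1, -1, 2/27)
  clear (0,2): R0 −= (-1/5)R2 → (1, 0, 0, 0, 22/27)
  clear (1,2): R1 −= (-3/10)R2 → (0, 1, 0, -1, -7/9)
pivot(3,3)=-5: scale R3 → (0, 0, 0, 1, -1/5)
  clear (1,3): R1 −= (-1)R3 → (0, 1, 0, 0, -44/45)
  clear (2,3): R2 −= (-1)R3 → (0, 0, 1, 0, -17/135)

rank = 4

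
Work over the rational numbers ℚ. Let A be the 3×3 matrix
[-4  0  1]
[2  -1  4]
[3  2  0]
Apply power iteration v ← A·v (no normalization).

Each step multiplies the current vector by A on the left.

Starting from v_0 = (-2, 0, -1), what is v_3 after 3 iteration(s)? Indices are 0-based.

v_3 = (141, -46, -106)

v_0 = (-2, 0, -1).
v_1 = A·v_0 = (7, -8, -6).
v_2 = A·v_1 = (-34, -2, 5).
v_3 = A·v_2 = (141, -46, -106).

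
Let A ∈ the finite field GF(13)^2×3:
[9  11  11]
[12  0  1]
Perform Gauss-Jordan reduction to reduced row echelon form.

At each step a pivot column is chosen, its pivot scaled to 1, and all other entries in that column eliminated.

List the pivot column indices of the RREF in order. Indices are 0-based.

pivot columns: 0, 1

pivot(0,0)=9: scale R0 → (1, 7, 7)
  clear (1,0): R1 −= (12)R0 → (0, 7, 8)
pivot(1,1)=7: scale R1 → (0, 1, 3)
  clear (0,1): R0 −= (7)R1 → (1, 0, 12)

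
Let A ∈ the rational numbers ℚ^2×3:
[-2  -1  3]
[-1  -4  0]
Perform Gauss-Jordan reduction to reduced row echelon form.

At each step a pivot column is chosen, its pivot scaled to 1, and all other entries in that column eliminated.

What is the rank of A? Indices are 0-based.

rank = 2

step 1: normalize row 0 (÷-2) = (1, 1/2, -3/2)
  row 1: subtract -1×row0 = (0, -7/2, -3/2)
step 2: normalize row 1 (÷-7/2) = (0, 1, 3/7)
  row 0: subtract 1/2×row1 = (1, 0, -12/7)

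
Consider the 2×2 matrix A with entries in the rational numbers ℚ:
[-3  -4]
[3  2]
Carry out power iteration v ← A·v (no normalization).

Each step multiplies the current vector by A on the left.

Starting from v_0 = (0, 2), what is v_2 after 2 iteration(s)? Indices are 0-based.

v_2 = (8, -16)

v_0 = (0, 2).
v_1 = A·v_0 = (-8, 4).
v_2 = A·v_1 = (8, -16).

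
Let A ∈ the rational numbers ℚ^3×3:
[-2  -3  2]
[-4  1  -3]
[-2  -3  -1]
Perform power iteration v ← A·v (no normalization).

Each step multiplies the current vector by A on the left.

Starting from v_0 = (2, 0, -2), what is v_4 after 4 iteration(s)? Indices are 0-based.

v_0 = (2, 0, -2).
v_1 = A·v_0 = (-8, -2, -2).
v_2 = A·v_1 = (18, 36, 24).
v_3 = A·v_2 = (-96, -108, -168).
v_4 = A·v_3 = (180, 780, 684).

v_4 = (180, 780, 684)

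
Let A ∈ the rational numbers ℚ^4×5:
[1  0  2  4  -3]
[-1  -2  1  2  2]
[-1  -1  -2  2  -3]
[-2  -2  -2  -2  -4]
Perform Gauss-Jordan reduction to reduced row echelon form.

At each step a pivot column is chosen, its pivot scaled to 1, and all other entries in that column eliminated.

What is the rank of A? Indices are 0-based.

rank = 4

pivot(0,0)=1: scale R0 → (1, 0, 2, 4, -3)
  clear (1,0): R1 −= (-1)R0 → (0, -2, 3, 6, -1)
  clear (2,0): R2 −= (-1)R0 → (0, -1, 0, 6, -6)
  clear (3,0): R3 −= (-2)R0 → (0, -2, 2, 6, -10)
pivot(1,1)=-2: scale R1 → (0, 1, -3/2, -3, 1/2)
  clear (2,1): R2 −= (-1)R1 → (0, 0, -3/2, 3, -11/2)
  clear (3,1): R3 −= (-2)R1 → (0, 0, -1, 0, -9)
pivot(2,2)=-3/2: scale R2 → (0, 0, 1, -2, 11/3)
  clear (0,2): R0 −= (2)R2 → (1, 0, 0, 8, -31/3)
  clear (1,2): R1 −= (-3/2)R2 → (0, 1, 0, -6, 6)
  clear (3,2): R3 −= (-1)R2 → (0, 0, 0, -2, -16/3)
pivot(3,3)=-2: scale R3 → (0, 0, 0, 1, 8/3)
  clear (0,3): R0 −= (8)R3 → (1, 0, 0, 0, -95/3)
  clear (1,3): R1 −= (-6)R3 → (0, 1, 0, 0, 22)
  clear (2,3): R2 −= (-2)R3 → (0, 0, 1, 0, 9)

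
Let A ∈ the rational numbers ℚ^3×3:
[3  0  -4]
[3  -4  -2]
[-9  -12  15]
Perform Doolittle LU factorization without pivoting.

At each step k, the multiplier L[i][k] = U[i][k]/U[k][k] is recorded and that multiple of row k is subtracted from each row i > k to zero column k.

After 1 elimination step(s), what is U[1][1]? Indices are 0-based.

Step 1: pivot at (0,0) is 3.
  row1 ← row1 − (1)·row0  ⇒  L[1][0]=1, U row1=(0, -4, 2)
  row2 ← row2 − (-3)·row0  ⇒  L[2][0]=-3, U row2=(0, -12, 3)

U[1][1] = -4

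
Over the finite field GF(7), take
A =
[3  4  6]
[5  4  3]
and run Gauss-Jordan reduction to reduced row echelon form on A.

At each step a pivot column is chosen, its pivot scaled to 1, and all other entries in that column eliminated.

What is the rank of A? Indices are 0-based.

rank = 2

pivot(0,0)=3: scale R0 → (1, 6, 2)
  clear (1,0): R1 −= (5)R0 → (0, 2, 0)
pivot(1,1)=2: scale R1 → (0, 1, 0)
  clear (0,1): R0 −= (6)R1 → (1, 0, 2)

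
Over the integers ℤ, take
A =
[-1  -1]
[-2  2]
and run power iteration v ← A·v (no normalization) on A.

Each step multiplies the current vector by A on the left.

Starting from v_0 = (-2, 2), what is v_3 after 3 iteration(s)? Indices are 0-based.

v_3 = (-8, 48)

v_0 = (-2, 2).
v_1 = A·v_0 = (0, 8).
v_2 = A·v_1 = (-8, 16).
v_3 = A·v_2 = (-8, 48).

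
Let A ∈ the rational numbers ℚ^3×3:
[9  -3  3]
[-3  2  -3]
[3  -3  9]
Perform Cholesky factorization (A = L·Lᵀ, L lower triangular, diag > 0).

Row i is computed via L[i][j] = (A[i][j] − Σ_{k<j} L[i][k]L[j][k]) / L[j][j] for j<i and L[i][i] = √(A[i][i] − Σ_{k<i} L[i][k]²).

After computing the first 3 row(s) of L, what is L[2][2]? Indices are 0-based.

L[2][2] = 2

Step 1: L[0][0] = √(9) = 3.
  L[1][0] = (-3) / L[0][0] = -1.
Step 2: L[1][1] = √(1) = 1.
  L[2][0] = (3) / L[0][0] = 1.
  L[2][1] = (-2) / L[1][1] = -2.
Step 3: L[2][2] = √(4) = 2.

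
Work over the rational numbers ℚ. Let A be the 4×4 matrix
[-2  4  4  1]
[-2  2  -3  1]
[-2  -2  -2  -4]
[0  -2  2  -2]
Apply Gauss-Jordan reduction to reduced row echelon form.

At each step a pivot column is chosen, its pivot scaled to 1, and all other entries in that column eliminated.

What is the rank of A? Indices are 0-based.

rank = 4

step 1: normalize row 0 (÷-2) = (1, -2, -2, -1/2)
  row 1: subtract -2×row0 = (0, -2, -7, 0)
  row 2: subtract -2×row0 = (0, -6, -6, -5)
step 2: normalize row 1 (÷-2) = (0, 1, 7/2, 0)
  row 0: subtract -2×row1 = (1, 0, 5, -1/2)
  row 2: subtract -6×row1 = (0, 0, 15, -5)
  row 3: subtract -2×row1 = (0, 0, 9, -2)
step 3: normalize row 2 (÷15) = (0, 0, 1, -1/3)
  row 0: subtract 5×row2 = (1, 0, 0, 7/6)
  row 1: subtract 7/2×row2 = (0, 1, 0, 7/6)
  row 3: subtract 9×row2 = (0, 0, 0, 1)
step 4: normalize row 3 (÷1) = (0, 0, 0, 1)
  row 0: subtract 7/6×row3 = (1, 0, 0, 0)
  row 1: subtract 7/6×row3 = (0, 1, 0, 0)
  row 2: subtract -1/3×row3 = (0, 0, 1, 0)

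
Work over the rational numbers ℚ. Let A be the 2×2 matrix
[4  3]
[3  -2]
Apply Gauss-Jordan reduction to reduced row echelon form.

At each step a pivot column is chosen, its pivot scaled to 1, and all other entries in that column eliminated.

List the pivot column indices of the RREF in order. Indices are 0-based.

pivot(0,0)=4: scale R0 → (1, 3/4)
  clear (1,0): R1 −= (3)R0 → (0, -17/4)
pivot(1,1)=-17/4: scale R1 → (0, 1)
  clear (0,1): R0 −= (3/4)R1 → (1, 0)

pivot columns: 0, 1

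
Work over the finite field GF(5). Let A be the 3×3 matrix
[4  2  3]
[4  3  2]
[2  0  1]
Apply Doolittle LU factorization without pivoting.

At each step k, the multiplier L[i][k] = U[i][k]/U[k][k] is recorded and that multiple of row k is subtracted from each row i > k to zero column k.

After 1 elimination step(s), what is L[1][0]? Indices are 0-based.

Step 1: pivot at (0,0) is 4.
  row1 ← row1 − (1)·row0  ⇒  L[1][0]=1, U row1=(0, 1, 4)
  row2 ← row2 − (3)·row0  ⇒  L[2][0]=3, U row2=(0, 4, 2)

L[1][0] = 1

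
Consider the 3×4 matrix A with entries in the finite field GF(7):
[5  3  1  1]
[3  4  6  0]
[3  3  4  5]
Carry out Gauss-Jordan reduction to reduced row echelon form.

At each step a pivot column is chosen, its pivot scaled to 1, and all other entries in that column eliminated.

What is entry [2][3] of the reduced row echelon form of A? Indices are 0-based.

pivot(0,0)=5: scale R0 → (1, 2, 3, 3)
  clear (1,0): R1 −= (3)R0 → (0, 5, 4, 5)
  clear (2,0): R2 −= (3)R0 → (0, 4, 2, 3)
pivot(1,1)=5: scale R1 → (0, 1, 5, 1)
  clear (0,1): R0 −= (2)R1 → (1, 0, 0, 1)
  clear (2,1): R2 −= (4)R1 → (0, 0, 3, 6)
pivot(2,2)=3: scale R2 → (0, 0, 1, 2)
  clear (1,2): R1 −= (5)R2 → (0, 1, 0, 5)

M[2][3] = 2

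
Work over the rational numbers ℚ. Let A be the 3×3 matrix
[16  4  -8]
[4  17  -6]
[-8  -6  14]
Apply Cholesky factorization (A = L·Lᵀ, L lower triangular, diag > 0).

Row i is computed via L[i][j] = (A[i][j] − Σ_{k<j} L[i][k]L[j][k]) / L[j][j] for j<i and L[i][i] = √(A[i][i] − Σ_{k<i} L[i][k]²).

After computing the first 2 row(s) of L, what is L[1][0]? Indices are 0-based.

Step 1: L[0][0] = √(16) = 4.
  L[1][0] = (4) / L[0][0] = 1.
Step 2: L[1][1] = √(16) = 4.

L[1][0] = 1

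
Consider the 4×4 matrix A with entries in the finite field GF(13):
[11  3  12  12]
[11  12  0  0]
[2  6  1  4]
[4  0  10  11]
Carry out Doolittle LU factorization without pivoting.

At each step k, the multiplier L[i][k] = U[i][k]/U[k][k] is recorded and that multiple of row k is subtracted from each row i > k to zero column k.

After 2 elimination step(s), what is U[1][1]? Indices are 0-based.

Step 1: pivot at (0,0) is 11.
  row1 ← row1 − (1)·row0  ⇒  L[1][0]=1, U row1=(0, 9, 1, 1)
  row2 ← row2 − (12)·row0  ⇒  L[2][0]=12, U row2=(0, 9, 0, 3)
  row3 ← row3 − (11)·row0  ⇒  L[3][0]=11, U row3=(0, 6, 8, 9)
Step 2: pivot at (1,1) is 9.
  row2 ← row2 − (1)·row1  ⇒  L[2][1]=1, U row2=(0, 0, 12, 2)
  row3 ← row3 − (5)·row1  ⇒  L[3][1]=5, U row3=(0, 0, 3, 4)

U[1][1] = 9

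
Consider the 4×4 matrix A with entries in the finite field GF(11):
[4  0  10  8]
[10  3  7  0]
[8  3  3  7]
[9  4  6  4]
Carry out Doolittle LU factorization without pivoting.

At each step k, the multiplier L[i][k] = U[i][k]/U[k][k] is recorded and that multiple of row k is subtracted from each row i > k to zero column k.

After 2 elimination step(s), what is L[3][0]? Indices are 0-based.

L[3][0] = 5

k=0: U[0][0]=4
  eliminate (1,0): mult=8, new row 1: (0, 3, 4, 2); set L[1][0]=8
  eliminate (2,0): mult=2, new row 2: (0, 3, 5, 2); set L[2][0]=2
  eliminate (3,0): mult=5, new row 3: (0, 4, 0, 8); set L[3][0]=5
k=1: U[1][1]=3
  eliminate (2,1): mult=1, new row 2: (0, 0, 1, 0); set L[2][1]=1
  eliminate (3,1): mult=5, new row 3: (0, 0, 2, 9); set L[3][1]=5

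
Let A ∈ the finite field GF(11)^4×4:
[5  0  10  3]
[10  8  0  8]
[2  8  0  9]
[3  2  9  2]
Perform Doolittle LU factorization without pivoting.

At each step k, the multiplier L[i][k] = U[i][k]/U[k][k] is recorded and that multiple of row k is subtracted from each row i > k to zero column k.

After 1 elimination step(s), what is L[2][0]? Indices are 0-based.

k=0: U[0][0]=5
  eliminate (1,0): mult=2, new row 1: (0, 8, 2, 2); set L[1][0]=2
  eliminate (2,0): mult=7, new row 2: (0, 8, 7, 10); set L[2][0]=7
  eliminate (3,0): mult=5, new row 3: (0, 2, 3, 9); set L[3][0]=5

L[2][0] = 7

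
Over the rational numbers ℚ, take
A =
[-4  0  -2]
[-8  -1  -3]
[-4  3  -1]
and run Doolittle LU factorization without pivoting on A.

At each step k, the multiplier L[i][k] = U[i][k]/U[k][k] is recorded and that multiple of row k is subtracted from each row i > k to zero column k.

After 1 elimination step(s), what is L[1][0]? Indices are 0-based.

k=0: U[0][0]=-4
  eliminate (1,0): mult=2, new row 1: (0, -1, 1); set L[1][0]=2
  eliminate (2,0): mult=1, new row 2: (0, 3, 1); set L[2][0]=1

L[1][0] = 2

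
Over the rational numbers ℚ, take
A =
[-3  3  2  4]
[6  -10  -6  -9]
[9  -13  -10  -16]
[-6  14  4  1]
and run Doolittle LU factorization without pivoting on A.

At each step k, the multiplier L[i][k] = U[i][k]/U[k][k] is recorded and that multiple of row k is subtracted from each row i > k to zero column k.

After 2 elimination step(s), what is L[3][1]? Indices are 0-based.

L[3][1] = -2

Step 1: pivot at (0,0) is -3.
  row1 ← row1 − (-2)·row0  ⇒  L[1][0]=-2, U row1=(0, -4, -2, -1)
  row2 ← row2 − (-3)·row0  ⇒  L[2][0]=-3, U row2=(0, -4, -4, -4)
  row3 ← row3 − (2)·row0  ⇒  L[3][0]=2, U row3=(0, 8, 0, -7)
Step 2: pivot at (1,1) is -4.
  row2 ← row2 − (1)·row1  ⇒  L[2][1]=1, U row2=(0, 0, -2, -3)
  row3 ← row3 − (-2)·row1  ⇒  L[3][1]=-2, U row3=(0, 0, -4, -9)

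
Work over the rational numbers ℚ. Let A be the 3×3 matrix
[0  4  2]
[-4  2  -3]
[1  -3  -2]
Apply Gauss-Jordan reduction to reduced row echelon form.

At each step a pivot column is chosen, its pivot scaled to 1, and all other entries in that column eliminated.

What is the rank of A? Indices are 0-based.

pivot(0,0): swap R0↔R1
pivot(0,0)=-4: scale R0 → (1, -1/2, 3/4)
  clear (2,0): R2 −= (1)R0 → (0, -5/2, -11/4)
pivot(1,1)=4: scale R1 → (0, 1, 1/2)
  clear (0,1): R0 −= (-1/2)R1 → (1, 0, 1)
  clear (2,1): R2 −= (-5/2)R1 → (0, 0, -3/2)
pivot(2,2)=-3/2: scale R2 → (0, 0, 1)
  clear (0,2): R0 −= (1)R2 → (1, 0, 0)
  clear (1,2): R1 −= (1/2)R2 → (0, 1, 0)

rank = 3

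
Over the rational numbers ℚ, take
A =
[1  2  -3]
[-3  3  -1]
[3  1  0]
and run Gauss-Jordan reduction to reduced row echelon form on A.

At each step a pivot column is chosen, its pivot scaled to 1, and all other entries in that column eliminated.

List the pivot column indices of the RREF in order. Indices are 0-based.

pivot columns: 0, 1, 2

[1] R0 /= 1  ⇒  (1, 2, -3)
     R1 -= -3·R0  ⇒  (0, 9, -10)
     R2 -= 3·R0  ⇒  (0, -5, 9)
[2] R1 /= 9  ⇒  (0, 1, -10/9)
     R0 -= 2·R1  ⇒  (1, 0, -7/9)
     R2 -= -5·R1  ⇒  (0, 0, 31/9)
[3] R2 /= 31/9  ⇒  (0, 0, 1)
     R0 -= -7/9·R2  ⇒  (1, 0, 0)
     R1 -= -10/9·R2  ⇒  (0, 1, 0)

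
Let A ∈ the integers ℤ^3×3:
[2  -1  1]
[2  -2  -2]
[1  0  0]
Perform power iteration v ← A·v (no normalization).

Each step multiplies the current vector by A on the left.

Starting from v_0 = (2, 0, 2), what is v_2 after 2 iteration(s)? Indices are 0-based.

v_0 = (2, 0, 2).
v_1 = A·v_0 = (6, 0, 2).
v_2 = A·v_1 = (14, 8, 6).

v_2 = (14, 8, 6)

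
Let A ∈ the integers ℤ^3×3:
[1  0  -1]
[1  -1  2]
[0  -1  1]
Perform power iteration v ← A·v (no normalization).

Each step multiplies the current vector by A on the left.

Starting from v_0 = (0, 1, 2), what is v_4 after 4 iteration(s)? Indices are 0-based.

v_4 = (-2, 5, 5)

v_0 = (0, 1, 2).
v_1 = A·v_0 = (-2, 3, 1).
v_2 = A·v_1 = (-3, -3, -2).
v_3 = A·v_2 = (-1, -4, 1).
v_4 = A·v_3 = (-2, 5, 5).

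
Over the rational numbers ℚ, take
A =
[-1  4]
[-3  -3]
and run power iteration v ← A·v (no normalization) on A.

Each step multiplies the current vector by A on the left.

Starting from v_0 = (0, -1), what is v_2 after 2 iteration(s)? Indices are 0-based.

v_2 = (16, 3)

v_0 = (0, -1).
v_1 = A·v_0 = (-4, 3).
v_2 = A·v_1 = (16, 3).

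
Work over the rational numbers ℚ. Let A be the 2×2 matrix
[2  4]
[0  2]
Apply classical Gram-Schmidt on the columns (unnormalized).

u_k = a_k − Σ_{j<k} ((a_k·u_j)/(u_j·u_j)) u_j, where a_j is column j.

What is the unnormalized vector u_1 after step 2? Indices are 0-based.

u_1 = (0, 2)

Step 1: u_0 = a_0 = (2, 0).
Step 2: u_1 = a_1 − (2)·u_0 = (0, 2).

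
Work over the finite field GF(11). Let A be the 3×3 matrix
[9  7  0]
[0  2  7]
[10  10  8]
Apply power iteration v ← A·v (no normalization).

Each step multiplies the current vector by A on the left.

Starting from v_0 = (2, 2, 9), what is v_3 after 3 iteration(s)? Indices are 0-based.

v_3 = (6, 1, 4)

v_0 = (2, 2, 9).
v_1 = A·v_0 = (10, 1, 2).
v_2 = A·v_1 = (9, 5, 5).
v_3 = A·v_2 = (6, 1, 4).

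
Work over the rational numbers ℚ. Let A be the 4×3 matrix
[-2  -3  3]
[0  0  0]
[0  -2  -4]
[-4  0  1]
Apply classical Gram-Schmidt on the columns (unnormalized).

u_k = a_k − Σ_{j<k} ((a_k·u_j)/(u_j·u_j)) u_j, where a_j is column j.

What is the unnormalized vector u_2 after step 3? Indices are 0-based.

Step 1: u_0 = a_0 = (-2, 0, 0, -4).
Step 2: u_1 = a_1 − (3/10)·u_0 = (-12/5, 0, -2, 6/5).
Step 3: u_2 = a_2 − (-1/2)·u_0 − (5/28)·u_1 = (17/7, 0, -51/14, -17/14).

u_2 = (17/7, 0, -51/14, -17/14)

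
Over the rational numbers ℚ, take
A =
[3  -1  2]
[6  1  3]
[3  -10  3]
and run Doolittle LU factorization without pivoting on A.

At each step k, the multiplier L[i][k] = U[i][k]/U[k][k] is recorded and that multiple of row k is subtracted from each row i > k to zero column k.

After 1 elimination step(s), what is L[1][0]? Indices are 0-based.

L[1][0] = 2

[col 0] pivot 3
  R1 -= 2*R0 → (0, 3, -1)  (L[1][0] := 2)
  R2 -= 1*R0 → (0, -9, 1)  (L[2][0] := 1)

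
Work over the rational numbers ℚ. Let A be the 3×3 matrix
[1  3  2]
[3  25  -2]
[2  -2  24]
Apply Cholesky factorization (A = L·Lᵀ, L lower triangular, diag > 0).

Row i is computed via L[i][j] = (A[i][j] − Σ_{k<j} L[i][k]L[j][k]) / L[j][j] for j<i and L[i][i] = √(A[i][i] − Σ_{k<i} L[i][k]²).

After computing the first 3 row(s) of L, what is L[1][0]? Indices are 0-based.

L[1][0] = 3

Step 1: L[0][0] = √(1) = 1.
  L[1][0] = (3) / L[0][0] = 3.
Step 2: L[1][1] = √(16) = 4.
  L[2][0] = (2) / L[0][0] = 2.
  L[2][1] = (-8) / L[1][1] = -2.
Step 3: L[2][2] = √(16) = 4.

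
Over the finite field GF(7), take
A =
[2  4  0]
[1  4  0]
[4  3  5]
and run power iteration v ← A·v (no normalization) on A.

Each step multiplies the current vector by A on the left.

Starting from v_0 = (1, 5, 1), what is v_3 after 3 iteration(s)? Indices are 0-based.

v_0 = (1, 5, 1).
v_1 = A·v_0 = (1, 0, 3).
v_2 = A·v_1 = (2, 1, 5).
v_3 = A·v_2 = (1, 6, 1).

v_3 = (1, 6, 1)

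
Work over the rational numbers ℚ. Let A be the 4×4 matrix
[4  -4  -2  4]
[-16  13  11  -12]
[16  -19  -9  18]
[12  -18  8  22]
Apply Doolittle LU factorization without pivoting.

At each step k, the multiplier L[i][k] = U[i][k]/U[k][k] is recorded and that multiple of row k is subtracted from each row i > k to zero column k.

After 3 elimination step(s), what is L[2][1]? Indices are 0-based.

Step 1: pivot at (0,0) is 4.
  row1 ← row1 − (-4)·row0  ⇒  L[1][0]=-4, U row1=(0, -3, 3, 4)
  row2 ← row2 − (4)·row0  ⇒  L[2][0]=4, U row2=(0, -3, -1, 2)
  row3 ← row3 − (3)·row0  ⇒  L[3][0]=3, U row3=(0, -6, 14, 10)
Step 2: pivot at (1,1) is -3.
  row2 ← row2 − (1)·row1  ⇒  L[2][1]=1, U row2=(0, 0, -4, -2)
  row3 ← row3 − (2)·row1  ⇒  L[3][1]=2, U row3=(0, 0, 8, 2)
Step 3: pivot at (2,2) is -4.
  row3 ← row3 − (-2)·row2  ⇒  L[3][2]=-2, U row3=(0, 0, 0, -2)

L[2][1] = 1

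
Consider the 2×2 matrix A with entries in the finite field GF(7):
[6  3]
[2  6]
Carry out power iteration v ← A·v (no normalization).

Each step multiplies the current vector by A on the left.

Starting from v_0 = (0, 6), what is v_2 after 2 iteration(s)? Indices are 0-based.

v_2 = (6, 0)

v_0 = (0, 6).
v_1 = A·v_0 = (4, 1).
v_2 = A·v_1 = (6, 0).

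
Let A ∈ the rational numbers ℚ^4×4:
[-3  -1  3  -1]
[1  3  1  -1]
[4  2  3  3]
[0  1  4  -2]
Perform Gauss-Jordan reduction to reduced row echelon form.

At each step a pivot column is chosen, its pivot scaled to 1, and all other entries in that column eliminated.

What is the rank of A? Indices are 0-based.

rank = 4

step 1: normalize row 0 (÷-3) = (1, 1/3, -1, 1/3)
  row 1: subtract 1×row0 = (0, 8/3, 2, -4/3)
  row 2: subtract 4×row0 = (0, 2/3, 7, 5/3)
step 2: normalize row 1 (÷8/3) = (0, 1, 3/4, -1/2)
  row 0: subtract 1/3×row1 = (1, 0, -5/4, 1/2)
  row 2: subtract 2/3×row1 = (0, 0, 13/2, 2)
  row 3: subtract 1×row1 = (0, 0, 13/4, -3/2)
step 3: normalize row 2 (÷13/2) = (0, 0, 1, 4/13)
  row 0: subtract -5/4×row2 = (1, 0, 0, 23/26)
  row 1: subtract 3/4×row2 = (0, 1, 0, -19/26)
  row 3: subtract 13/4×row2 = (0, 0, 0, -5/2)
step 4: normalize row 3 (÷-5/2) = (0, 0, 0, 1)
  row 0: subtract 23/26×row3 = (1, 0, 0, 0)
  row 1: subtract -19/26×row3 = (0, 1, 0, 0)
  row 2: subtract 4/13×row3 = (0, 0, 1, 0)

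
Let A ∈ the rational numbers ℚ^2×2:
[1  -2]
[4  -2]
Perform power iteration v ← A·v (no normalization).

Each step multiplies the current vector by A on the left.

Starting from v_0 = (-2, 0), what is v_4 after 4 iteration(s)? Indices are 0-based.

v_4 = (-82, -88)

v_0 = (-2, 0).
v_1 = A·v_0 = (-2, -8).
v_2 = A·v_1 = (14, 8).
v_3 = A·v_2 = (-2, 40).
v_4 = A·v_3 = (-82, -88).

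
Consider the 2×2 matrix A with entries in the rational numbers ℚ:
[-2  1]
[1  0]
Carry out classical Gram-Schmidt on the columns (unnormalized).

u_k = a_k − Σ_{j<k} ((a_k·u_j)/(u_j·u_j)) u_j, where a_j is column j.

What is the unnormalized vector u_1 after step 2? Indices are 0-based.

Step 1: u_0 = a_0 = (-2, 1).
Step 2: u_1 = a_1 − (-2/5)·u_0 = (1/5, 2/5).

u_1 = (1/5, 2/5)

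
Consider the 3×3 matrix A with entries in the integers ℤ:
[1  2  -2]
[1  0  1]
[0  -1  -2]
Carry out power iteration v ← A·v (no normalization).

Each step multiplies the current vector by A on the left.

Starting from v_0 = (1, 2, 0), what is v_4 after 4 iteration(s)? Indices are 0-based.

v_0 = (1, 2, 0).
v_1 = A·v_0 = (5, 1, -2).
v_2 = A·v_1 = (11, 3, 3).
v_3 = A·v_2 = (11, 14, -9).
v_4 = A·v_3 = (57, 2, 4).

v_4 = (57, 2, 4)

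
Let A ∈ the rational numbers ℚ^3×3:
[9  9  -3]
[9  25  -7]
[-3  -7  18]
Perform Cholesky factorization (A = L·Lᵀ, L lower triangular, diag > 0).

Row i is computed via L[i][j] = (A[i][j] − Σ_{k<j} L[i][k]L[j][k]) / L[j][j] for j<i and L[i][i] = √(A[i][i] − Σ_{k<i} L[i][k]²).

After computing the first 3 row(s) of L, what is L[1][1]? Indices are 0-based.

L[1][1] = 4

Step 1: L[0][0] = √(9) = 3.
  L[1][0] = (9) / L[0][0] = 3.
Step 2: L[1][1] = √(16) = 4.
  L[2][0] = (-3) / L[0][0] = -1.
  L[2][1] = (-4) / L[1][1] = -1.
Step 3: L[2][2] = √(16) = 4.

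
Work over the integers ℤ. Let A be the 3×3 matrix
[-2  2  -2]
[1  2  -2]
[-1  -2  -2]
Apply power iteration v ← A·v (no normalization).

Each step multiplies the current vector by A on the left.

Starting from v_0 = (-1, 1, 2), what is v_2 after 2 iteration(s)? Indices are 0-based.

v_0 = (-1, 1, 2).
v_1 = A·v_0 = (0, -3, -5).
v_2 = A·v_1 = (4, 4, 16).

v_2 = (4, 4, 16)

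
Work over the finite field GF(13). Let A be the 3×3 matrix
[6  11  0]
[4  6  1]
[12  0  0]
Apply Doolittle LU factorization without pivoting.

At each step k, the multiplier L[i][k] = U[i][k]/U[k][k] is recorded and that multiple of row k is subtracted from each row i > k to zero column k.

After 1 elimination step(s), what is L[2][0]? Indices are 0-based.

L[2][0] = 2

[col 0] pivot 6
  R1 -= 5*R0 → (0, 3, 1)  (L[1][0] := 5)
  R2 -= 2*R0 → (0, 4, 0)  (L[2][0] := 2)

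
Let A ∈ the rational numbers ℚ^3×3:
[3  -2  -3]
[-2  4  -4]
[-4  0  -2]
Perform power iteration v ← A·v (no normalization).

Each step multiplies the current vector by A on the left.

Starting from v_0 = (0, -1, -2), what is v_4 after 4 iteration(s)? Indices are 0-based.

v_0 = (0, -1, -2).
v_1 = A·v_0 = (8, 4, 4).
v_2 = A·v_1 = (4, -16, -40).
v_3 = A·v_2 = (164, 88, 64).
v_4 = A·v_3 = (124, -232, -784).

v_4 = (124, -232, -784)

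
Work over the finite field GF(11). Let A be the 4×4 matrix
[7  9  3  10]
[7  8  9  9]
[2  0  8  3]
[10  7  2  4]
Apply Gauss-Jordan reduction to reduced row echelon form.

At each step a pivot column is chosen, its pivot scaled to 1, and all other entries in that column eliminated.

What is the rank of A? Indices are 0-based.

[1] R0 /= 7  ⇒  (1, 6, 2, 3)
     R1 -= 7·R0  ⇒  (0, 10, 6, 10)
     R2 -= 2·R0  ⇒  (0, 10, 4, 8)
     R3 -= 10·R0  ⇒  (0, 2, 4, 7)
[2] R1 /= 10  ⇒  (0, 1, 5, 1)
     R0 -= 6·R1  ⇒  (1, 0, 5, 8)
     R2 -= 10·R1  ⇒  (0, 0, 9, 9)
     R3 -= 2·R1  ⇒  (0, 0, 5, 5)
[3] R2 /= 9  ⇒  (0, 0, 1, 1)
     R0 -= 5·R2  ⇒  (1, 0, 0, 3)
     R1 -= 5·R2  ⇒  (0, 1, 0, 7)
     R3 -= 5·R2  ⇒  (0, 0, 0, 0)
column 3 empty below row 3

rank = 3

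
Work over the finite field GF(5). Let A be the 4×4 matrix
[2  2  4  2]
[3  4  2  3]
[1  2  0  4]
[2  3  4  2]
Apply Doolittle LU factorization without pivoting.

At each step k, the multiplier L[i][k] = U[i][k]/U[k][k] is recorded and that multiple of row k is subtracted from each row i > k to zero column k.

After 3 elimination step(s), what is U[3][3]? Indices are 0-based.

[col 0] pivot 2
  R1 -= 4*R0 → (0, 1, 1, 0)  (L[1][0] := 4)
  R2 -= 3*R0 → (0, 1, 3, 3)  (L[2][0] := 3)
  R3 -= 1*R0 → (0, 1, 0, 0)  (L[3][0] := 1)
[col 1] pivot 1
  R2 -= 1*R1 → (0, 0, 2, 3)  (L[2][1] := 1)
  R3 -= 1*R1 → (0, 0, 4, 0)  (L[3][1] := 1)
[col 2] pivot 2
  R3 -= 2*R2 → (0, 0, 0, 4)  (L[3][2] := 2)

U[3][3] = 4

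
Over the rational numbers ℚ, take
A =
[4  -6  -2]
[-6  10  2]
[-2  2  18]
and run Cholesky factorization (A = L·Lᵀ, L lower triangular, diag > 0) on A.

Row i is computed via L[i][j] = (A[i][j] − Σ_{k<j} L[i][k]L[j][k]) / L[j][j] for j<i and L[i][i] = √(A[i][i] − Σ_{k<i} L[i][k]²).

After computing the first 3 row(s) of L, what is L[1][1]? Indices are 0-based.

Step 1: L[0][0] = √(4) = 2.
  L[1][0] = (-6) / L[0][0] = -3.
Step 2: L[1][1] = √(1) = 1.
  L[2][0] = (-2) / L[0][0] = -1.
  L[2][1] = (-1) / L[1][1] = -1.
Step 3: L[2][2] = √(16) = 4.

L[1][1] = 1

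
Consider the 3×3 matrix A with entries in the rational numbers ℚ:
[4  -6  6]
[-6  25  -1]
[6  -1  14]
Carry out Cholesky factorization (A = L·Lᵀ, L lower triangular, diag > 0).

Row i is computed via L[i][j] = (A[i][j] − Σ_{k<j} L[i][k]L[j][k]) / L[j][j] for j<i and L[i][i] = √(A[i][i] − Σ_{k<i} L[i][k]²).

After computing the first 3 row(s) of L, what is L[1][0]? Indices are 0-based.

L[1][0] = -3

Step 1: L[0][0] = √(4) = 2.
  L[1][0] = (-6) / L[0][0] = -3.
Step 2: L[1][1] = √(16) = 4.
  L[2][0] = (6) / L[0][0] = 3.
  L[2][1] = (8) / L[1][1] = 2.
Step 3: L[2][2] = √(1) = 1.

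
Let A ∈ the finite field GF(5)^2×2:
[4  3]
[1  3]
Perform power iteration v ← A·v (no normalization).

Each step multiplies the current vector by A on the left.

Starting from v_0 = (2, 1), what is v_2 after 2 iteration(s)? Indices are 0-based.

v_0 = (2, 1).
v_1 = A·v_0 = (1, 0).
v_2 = A·v_1 = (4, 1).

v_2 = (4, 1)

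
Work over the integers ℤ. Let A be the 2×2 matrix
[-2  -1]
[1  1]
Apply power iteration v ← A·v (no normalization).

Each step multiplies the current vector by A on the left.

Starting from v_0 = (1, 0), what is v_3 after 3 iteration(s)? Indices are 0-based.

v_3 = (-5, 2)

v_0 = (1, 0).
v_1 = A·v_0 = (-2, 1).
v_2 = A·v_1 = (3, -1).
v_3 = A·v_2 = (-5, 2).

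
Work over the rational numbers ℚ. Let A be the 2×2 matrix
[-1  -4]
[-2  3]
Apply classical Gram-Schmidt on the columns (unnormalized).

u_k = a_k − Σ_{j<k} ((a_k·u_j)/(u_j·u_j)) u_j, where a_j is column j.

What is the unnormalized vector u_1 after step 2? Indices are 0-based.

Step 1: u_0 = a_0 = (-1, -2).
Step 2: u_1 = a_1 − (-2/5)·u_0 = (-22/5, 11/5).

u_1 = (-22/5, 11/5)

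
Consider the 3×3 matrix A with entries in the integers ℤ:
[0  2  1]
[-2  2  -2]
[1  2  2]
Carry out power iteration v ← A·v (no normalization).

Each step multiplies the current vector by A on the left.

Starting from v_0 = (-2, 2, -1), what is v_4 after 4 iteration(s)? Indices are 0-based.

v_0 = (-2, 2, -1).
v_1 = A·v_0 = (3, 10, 0).
v_2 = A·v_1 = (20, 14, 23).
v_3 = A·v_2 = (51, -58, 94).
v_4 = A·v_3 = (-22, -406, 123).

v_4 = (-22, -406, 123)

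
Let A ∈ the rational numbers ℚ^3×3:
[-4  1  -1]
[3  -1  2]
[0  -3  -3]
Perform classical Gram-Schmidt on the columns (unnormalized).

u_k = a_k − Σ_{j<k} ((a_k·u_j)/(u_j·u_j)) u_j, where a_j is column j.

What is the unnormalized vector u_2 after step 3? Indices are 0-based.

u_2 = (81/113, 108/113, -9/113)

Step 1: u_0 = a_0 = (-4, 3, 0).
Step 2: u_1 = a_1 − (-7/25)·u_0 = (-3/25, -4/25, -3).
Step 3: u_2 = a_2 − (2/5)·u_0 − (110/113)·u_1 = (81/113, 108/113, -9/113).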